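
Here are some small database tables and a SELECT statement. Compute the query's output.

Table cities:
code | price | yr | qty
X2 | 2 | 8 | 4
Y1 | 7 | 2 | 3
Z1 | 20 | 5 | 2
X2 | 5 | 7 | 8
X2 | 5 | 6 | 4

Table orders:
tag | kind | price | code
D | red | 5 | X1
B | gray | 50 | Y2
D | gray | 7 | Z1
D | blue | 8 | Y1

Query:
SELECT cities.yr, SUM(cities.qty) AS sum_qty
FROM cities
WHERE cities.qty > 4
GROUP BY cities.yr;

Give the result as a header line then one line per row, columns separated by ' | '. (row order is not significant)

After WHERE (1 rows):
cities.code | cities.price | cities.yr | cities.qty
X2 | 5 | 7 | 8
After GROUP BY (1 rows):
cities.yr | sum_qty
7 | 8

== RESULT ==
cities.yr | sum_qty
7 | 8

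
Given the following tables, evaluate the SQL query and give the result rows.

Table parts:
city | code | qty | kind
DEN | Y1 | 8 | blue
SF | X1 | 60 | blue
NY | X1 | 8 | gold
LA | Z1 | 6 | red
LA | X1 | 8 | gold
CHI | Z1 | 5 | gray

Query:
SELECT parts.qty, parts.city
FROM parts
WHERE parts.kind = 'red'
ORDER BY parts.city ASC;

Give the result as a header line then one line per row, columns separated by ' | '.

After WHERE (1 rows):
parts.city | parts.code | parts.qty | parts.kind
LA | Z1 | 6 | red
After SELECT (1 rows):
parts.qty | parts.city
6 | LA
After ORDER BY (1 rows):
parts.qty | parts.city
6 | LA

== RESULT ==
parts.qty | parts.city
6 | LA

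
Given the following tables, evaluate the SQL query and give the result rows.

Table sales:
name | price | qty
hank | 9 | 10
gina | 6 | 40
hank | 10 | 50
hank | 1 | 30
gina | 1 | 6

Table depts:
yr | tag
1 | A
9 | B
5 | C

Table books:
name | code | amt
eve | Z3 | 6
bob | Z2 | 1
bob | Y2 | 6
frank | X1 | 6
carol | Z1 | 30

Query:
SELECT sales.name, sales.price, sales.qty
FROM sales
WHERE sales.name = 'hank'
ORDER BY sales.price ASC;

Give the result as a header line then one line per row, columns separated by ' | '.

After WHERE (3 rows):
sales.name | sales.price | sales.qty
hank | 9 | 10
hank | 10 | 50
hank | 1 | 30
After SELECT (3 rows):
sales.name | sales.price | sales.qty
hank | 9 | 10
hank | 10 | 50
hank | 1 | 30
After ORDER BY (3 rows):
sales.name | sales.price | sales.qty
hank | 1 | 30
hank | 9 | 10
hank | 10 | 50

== RESULT ==
sales.name | sales.price | sales.qty
hank | 1 | 30
hank | 9 | 10
hank | 10 | 50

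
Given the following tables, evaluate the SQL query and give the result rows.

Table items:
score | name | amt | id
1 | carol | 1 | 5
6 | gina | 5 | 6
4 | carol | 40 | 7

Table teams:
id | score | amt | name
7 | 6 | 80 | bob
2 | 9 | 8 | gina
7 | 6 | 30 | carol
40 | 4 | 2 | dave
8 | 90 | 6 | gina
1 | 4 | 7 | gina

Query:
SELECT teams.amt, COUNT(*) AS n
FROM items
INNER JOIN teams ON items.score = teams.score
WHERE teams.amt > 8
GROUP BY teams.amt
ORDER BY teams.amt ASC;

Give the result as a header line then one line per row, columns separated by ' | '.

== RESULT ==
teams.amt | n
30 | 1
80 | 1

Derivation:
After JOIN teams (4 rows):
items.score | items.name | items.amt | items.id | teams.id | teams.score | teams.amt | teams.name
6 | gina | 5 | 6 | 7 | 6 | 80 | bob
6 | gina | 5 | 6 | 7 | 6 | 30 | carol
4 | carol | 40 | 7 | 40 | 4 | 2 | dave
4 | carol | 40 | 7 | 1 | 4 | 7 | gina
After WHERE (2 rows):
items.score | items.name | items.amt | items.id | teams.id | teams.score | teams.amt | teams.name
6 | gina | 5 | 6 | 7 | 6 | 80 | bob
6 | gina | 5 | 6 | 7 | 6 | 30 | carol
After GROUP BY (2 rows):
teams.amt | n
80 | 1
30 | 1
After ORDER BY (2 rows):
teams.amt | n
30 | 1
80 | 1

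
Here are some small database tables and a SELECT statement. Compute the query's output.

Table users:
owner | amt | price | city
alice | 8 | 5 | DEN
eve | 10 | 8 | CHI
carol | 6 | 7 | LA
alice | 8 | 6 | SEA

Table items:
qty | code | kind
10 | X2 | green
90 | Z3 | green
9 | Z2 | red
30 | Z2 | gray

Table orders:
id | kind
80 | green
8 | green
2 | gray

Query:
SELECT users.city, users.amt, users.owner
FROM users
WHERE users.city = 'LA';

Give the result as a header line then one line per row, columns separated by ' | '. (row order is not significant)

== RESULT ==
users.city | users.amt | users.owner
LA | 6 | carol

Derivation:
After WHERE (1 rows):
users.owner | users.amt | users.price | users.city
carol | 6 | 7 | LA
After SELECT (1 rows):
users.city | users.amt | users.owner
LA | 6 | carol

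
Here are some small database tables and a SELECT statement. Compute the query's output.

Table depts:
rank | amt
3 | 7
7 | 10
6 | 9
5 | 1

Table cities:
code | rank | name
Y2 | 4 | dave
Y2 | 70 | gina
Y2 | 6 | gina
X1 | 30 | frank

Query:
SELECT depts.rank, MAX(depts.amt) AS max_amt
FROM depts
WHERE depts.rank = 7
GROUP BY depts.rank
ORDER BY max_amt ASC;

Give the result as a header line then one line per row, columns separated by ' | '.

After WHERE (1 rows):
depts.rank | depts.amt
7 | 10
After GROUP BY (1 rows):
depts.rank | max_amt
7 | 10
After ORDER BY (1 rows):
depts.rank | max_amt
7 | 10

== RESULT ==
depts.rank | max_amt
7 | 10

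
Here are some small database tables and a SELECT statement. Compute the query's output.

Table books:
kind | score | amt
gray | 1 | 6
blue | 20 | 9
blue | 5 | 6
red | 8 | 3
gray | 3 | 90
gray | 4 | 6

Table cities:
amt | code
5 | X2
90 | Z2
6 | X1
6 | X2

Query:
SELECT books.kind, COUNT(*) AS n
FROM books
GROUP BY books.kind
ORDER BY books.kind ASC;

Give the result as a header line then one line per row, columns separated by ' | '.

== RESULT ==
books.kind | n
blue | 2
gray | 3
red | 1

Derivation:
After GROUP BY (3 rows):
books.kind | n
gray | 3
blue | 2
red | 1
After ORDER BY (3 rows):
books.kind | n
blue | 2
gray | 3
red | 1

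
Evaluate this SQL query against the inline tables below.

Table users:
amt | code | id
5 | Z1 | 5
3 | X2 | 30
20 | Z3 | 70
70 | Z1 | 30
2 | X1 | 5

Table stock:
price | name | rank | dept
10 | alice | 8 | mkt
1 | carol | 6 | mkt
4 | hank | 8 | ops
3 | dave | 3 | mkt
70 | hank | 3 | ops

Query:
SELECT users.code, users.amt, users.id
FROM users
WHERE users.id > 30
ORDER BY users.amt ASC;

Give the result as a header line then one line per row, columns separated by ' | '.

== RESULT ==
users.code | users.amt | users.id
Z3 | 20 | 70

Derivation:
After WHERE (1 rows):
users.amt | users.code | users.id
20 | Z3 | 70
After SELECT (1 rows):
users.code | users.amt | users.id
Z3 | 20 | 70
After ORDER BY (1 rows):
users.code | users.amt | users.id
Z3 | 20 | 70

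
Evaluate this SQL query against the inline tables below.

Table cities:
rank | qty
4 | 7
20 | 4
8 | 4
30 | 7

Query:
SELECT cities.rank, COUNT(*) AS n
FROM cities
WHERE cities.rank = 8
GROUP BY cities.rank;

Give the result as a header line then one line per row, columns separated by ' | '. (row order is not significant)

== RESULT ==
cities.rank | n
8 | 1

Derivation:
After WHERE (1 rows):
cities.rank | cities.qty
8 | 4
After GROUP BY (1 rows):
cities.rank | n
8 | 1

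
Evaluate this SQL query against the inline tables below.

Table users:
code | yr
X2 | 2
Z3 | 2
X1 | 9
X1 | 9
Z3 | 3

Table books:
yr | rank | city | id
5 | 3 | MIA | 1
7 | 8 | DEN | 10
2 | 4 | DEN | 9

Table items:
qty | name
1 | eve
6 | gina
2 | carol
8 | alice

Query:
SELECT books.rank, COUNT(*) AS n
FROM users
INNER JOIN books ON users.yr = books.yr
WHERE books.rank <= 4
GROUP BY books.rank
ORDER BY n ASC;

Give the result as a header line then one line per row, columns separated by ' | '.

== RESULT ==
books.rank | n
4 | 2

Derivation:
After JOIN books (2 rows):
users.code | users.yr | books.yr | books.rank | books.city | books.id
X2 | 2 | 2 | 4 | DEN | 9
Z3 | 2 | 2 | 4 | DEN | 9
After WHERE (2 rows):
users.code | users.yr | books.yr | books.rank | books.city | books.id
X2 | 2 | 2 | 4 | DEN | 9
Z3 | 2 | 2 | 4 | DEN | 9
After GROUP BY (1 rows):
books.rank | n
4 | 2
After ORDER BY (1 rows):
books.rank | n
4 | 2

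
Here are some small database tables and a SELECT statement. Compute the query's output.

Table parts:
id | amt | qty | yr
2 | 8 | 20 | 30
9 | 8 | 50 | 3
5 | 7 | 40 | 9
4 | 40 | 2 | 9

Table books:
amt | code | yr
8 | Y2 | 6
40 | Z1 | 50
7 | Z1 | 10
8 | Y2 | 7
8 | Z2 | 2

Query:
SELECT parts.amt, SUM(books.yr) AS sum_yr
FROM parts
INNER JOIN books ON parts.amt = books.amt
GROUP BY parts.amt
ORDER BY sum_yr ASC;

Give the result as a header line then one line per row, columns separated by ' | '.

After JOIN books (8 rows):
parts.id | parts.amt | parts.qty | parts.yr | books.amt | books.code | books.yr
2 | 8 | 20 | 30 | 8 | Y2 | 6
2 | 8 | 20 | 30 | 8 | Y2 | 7
2 | 8 | 20 | 30 | 8 | Z2 | 2
9 | 8 | 50 | 3 | 8 | Y2 | 6
9 | 8 | 50 | 3 | 8 | Y2 | 7
9 | 8 | 50 | 3 | 8 | Z2 | 2
5 | 7 | 40 | 9 | 7 | Z1 | 10
4 | 40 | 2 | 9 | 40 | Z1 | 50
After GROUP BY (3 rows):
parts.amt | sum_yr
8 | 30
7 | 10
40 | 50
After ORDER BY (3 rows):
parts.amt | sum_yr
7 | 10
8 | 30
40 | 50

== RESULT ==
parts.amt | sum_yr
7 | 10
8 | 30
40 | 50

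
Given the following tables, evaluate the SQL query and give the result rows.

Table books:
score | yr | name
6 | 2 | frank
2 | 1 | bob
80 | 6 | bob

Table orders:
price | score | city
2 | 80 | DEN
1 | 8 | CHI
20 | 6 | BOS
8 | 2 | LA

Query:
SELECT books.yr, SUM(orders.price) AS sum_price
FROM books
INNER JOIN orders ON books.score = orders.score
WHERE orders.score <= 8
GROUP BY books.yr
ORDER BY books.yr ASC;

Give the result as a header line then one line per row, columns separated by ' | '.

== RESULT ==
books.yr | sum_price
1 | 8
2 | 20

Derivation:
After JOIN orders (3 rows):
books.score | books.yr | books.name | orders.price | orders.score | orders.city
6 | 2 | frank | 20 | 6 | BOS
2 | 1 | bob | 8 | 2 | LA
80 | 6 | bob | 2 | 80 | DEN
After WHERE (2 rows):
books.score | books.yr | books.name | orders.price | orders.score | orders.city
6 | 2 | frank | 20 | 6 | BOS
2 | 1 | bob | 8 | 2 | LA
After GROUP BY (2 rows):
books.yr | sum_price
2 | 20
1 | 8
After ORDER BY (2 rows):
books.yr | sum_price
1 | 8
2 | 20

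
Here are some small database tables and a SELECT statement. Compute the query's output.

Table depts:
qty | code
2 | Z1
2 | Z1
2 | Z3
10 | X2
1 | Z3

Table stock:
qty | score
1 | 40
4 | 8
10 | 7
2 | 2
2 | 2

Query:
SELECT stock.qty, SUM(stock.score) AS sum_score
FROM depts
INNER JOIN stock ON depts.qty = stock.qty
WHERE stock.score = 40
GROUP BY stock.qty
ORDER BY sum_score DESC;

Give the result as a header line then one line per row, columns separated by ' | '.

After JOIN stock (8 rows):
depts.qty | depts.code | stock.qty | stock.score
2 | Z1 | 2 | 2
2 | Z1 | 2 | 2
2 | Z1 | 2 | 2
2 | Z1 | 2 | 2
2 | Z3 | 2 | 2
2 | Z3 | 2 | 2
10 | X2 | 10 | 7
1 | Z3 | 1 | 40
After WHERE (1 rows):
depts.qty | depts.code | stock.qty | stock.score
1 | Z3 | 1 | 40
After GROUP BY (1 rows):
stock.qty | sum_score
1 | 40
After ORDER BY (1 rows):
stock.qty | sum_score
1 | 40

== RESULT ==
stock.qty | sum_score
1 | 40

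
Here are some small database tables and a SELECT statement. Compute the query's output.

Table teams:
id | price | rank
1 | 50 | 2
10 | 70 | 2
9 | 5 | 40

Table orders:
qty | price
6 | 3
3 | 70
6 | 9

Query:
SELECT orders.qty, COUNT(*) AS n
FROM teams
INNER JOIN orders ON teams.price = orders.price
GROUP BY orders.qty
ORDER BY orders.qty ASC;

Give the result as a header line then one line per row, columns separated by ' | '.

== RESULT ==
orders.qty | n
3 | 1

Derivation:
After JOIN orders (1 rows):
teams.id | teams.price | teams.rank | orders.qty | orders.price
10 | 70 | 2 | 3 | 70
After GROUP BY (1 rows):
orders.qty | n
3 | 1
After ORDER BY (1 rows):
orders.qty | n
3 | 1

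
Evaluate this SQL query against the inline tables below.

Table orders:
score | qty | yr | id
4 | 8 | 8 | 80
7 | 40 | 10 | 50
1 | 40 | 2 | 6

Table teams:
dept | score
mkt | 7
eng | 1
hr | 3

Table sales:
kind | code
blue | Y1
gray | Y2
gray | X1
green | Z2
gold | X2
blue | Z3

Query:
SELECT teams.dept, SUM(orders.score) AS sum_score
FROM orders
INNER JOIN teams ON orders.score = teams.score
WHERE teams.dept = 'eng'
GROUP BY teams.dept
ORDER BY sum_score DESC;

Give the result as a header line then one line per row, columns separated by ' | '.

== RESULT ==
teams.dept | sum_score
eng | 1

Derivation:
After JOIN teams (2 rows):
orders.score | orders.qty | orders.yr | orders.id | teams.dept | teams.score
7 | 40 | 10 | 50 | mkt | 7
1 | 40 | 2 | 6 | eng | 1
After WHERE (1 rows):
orders.score | orders.qty | orders.yr | orders.id | teams.dept | teams.score
1 | 40 | 2 | 6 | eng | 1
After GROUP BY (1 rows):
teams.dept | sum_score
eng | 1
After ORDER BY (1 rows):
teams.dept | sum_score
eng | 1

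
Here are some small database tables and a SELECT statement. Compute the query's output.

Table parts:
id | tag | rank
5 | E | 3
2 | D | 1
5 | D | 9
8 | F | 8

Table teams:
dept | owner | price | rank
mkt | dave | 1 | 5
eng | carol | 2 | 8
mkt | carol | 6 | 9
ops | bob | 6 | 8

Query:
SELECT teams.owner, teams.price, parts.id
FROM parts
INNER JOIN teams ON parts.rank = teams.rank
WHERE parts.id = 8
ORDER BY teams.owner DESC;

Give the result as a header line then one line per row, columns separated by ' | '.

After JOIN teams (3 rows):
parts.id | parts.tag | parts.rank | teams.dept | teams.owner | teams.price | teams.rank
5 | D | 9 | mkt | carol | 6 | 9
8 | F | 8 | eng | carol | 2 | 8
8 | F | 8 | ops | bob | 6 | 8
After WHERE (2 rows):
parts.id | parts.tag | parts.rank | teams.dept | teams.owner | teams.price | teams.rank
8 | F | 8 | eng | carol | 2 | 8
8 | F | 8 | ops | bob | 6 | 8
After SELECT (2 rows):
teams.owner | teams.price | parts.id
carol | 2 | 8
bob | 6 | 8
After ORDER BY (2 rows):
teams.owner | teams.price | parts.id
carol | 2 | 8
bob | 6 | 8

== RESULT ==
teams.owner | teams.price | parts.id
carol | 2 | 8
bob | 6 | 8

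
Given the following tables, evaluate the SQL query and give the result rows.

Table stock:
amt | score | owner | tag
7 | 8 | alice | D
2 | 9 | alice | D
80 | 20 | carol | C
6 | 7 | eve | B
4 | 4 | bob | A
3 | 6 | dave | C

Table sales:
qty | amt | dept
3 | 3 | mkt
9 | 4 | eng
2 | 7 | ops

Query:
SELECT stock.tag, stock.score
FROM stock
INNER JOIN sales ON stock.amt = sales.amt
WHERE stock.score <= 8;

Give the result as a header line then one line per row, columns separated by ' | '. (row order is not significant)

== RESULT ==
stock.tag | stock.score
D | 8
A | 4
C | 6

Derivation:
After JOIN sales (3 rows):
stock.amt | stock.score | stock.owner | stock.tag | sales.qty | sales.amt | sales.dept
7 | 8 | alice | D | 2 | 7 | ops
4 | 4 | bob | A | 9 | 4 | eng
3 | 6 | dave | C | 3 | 3 | mkt
After WHERE (3 rows):
stock.amt | stock.score | stock.owner | stock.tag | sales.qty | sales.amt | sales.dept
7 | 8 | alice | D | 2 | 7 | ops
4 | 4 | bob | A | 9 | 4 | eng
3 | 6 | dave | C | 3 | 3 | mkt
After SELECT (3 rows):
stock.tag | stock.score
D | 8
A | 4
C | 6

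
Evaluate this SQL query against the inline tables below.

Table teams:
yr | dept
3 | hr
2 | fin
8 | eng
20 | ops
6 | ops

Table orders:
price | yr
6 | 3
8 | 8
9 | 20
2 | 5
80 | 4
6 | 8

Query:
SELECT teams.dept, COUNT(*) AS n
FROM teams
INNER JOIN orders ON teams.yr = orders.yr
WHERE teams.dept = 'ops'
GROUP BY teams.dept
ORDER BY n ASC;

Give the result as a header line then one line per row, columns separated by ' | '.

== RESULT ==
teams.dept | n
ops | 1

Derivation:
After JOIN orders (4 rows):
teams.yr | teams.dept | orders.price | orders.yr
3 | hr | 6 | 3
8 | eng | 8 | 8
8 | eng | 6 | 8
20 | ops | 9 | 20
After WHERE (1 rows):
teams.yr | teams.dept | orders.price | orders.yr
20 | ops | 9 | 20
After GROUP BY (1 rows):
teams.dept | n
ops | 1
After ORDER BY (1 rows):
teams.dept | n
ops | 1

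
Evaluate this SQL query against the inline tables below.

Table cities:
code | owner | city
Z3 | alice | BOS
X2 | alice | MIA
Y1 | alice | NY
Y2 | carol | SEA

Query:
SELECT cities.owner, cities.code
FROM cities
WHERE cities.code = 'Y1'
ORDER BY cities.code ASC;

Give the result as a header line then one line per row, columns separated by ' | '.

After WHERE (1 rows):
cities.code | cities.owner | cities.city
Y1 | alice | NY
After SELECT (1 rows):
cities.owner | cities.code
alice | Y1
After ORDER BY (1 rows):
cities.owner | cities.code
alice | Y1

== RESULT ==
cities.owner | cities.code
alice | Y1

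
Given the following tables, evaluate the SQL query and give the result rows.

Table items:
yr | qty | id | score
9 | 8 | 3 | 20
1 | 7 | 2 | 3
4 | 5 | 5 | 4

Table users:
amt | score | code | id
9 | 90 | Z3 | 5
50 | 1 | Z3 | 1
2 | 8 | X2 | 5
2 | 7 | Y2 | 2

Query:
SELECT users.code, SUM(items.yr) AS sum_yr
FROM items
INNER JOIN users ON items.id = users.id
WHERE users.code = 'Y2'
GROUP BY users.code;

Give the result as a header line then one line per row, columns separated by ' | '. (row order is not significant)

== RESULT ==
users.code | sum_yr
Y2 | 1

Derivation:
After JOIN users (3 rows):
items.yr | items.qty | items.id | items.score | users.amt | users.score | users.code | users.id
1 | 7 | 2 | 3 | 2 | 7 | Y2 | 2
4 | 5 | 5 | 4 | 9 | 90 | Z3 | 5
4 | 5 | 5 | 4 | 2 | 8 | X2 | 5
After WHERE (1 rows):
items.yr | items.qty | items.id | items.score | users.amt | users.score | users.code | users.id
1 | 7 | 2 | 3 | 2 | 7 | Y2 | 2
After GROUP BY (1 rows):
users.code | sum_yr
Y2 | 1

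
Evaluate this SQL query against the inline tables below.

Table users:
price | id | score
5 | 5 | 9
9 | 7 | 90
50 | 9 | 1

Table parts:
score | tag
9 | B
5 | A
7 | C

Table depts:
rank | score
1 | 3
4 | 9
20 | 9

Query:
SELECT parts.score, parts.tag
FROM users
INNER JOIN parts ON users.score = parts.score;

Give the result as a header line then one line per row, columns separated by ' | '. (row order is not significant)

After JOIN parts (1 rows):
users.price | users.id | users.score | parts.score | parts.tag
5 | 5 | 9 | 9 | B
After SELECT (1 rows):
parts.score | parts.tag
9 | B

== RESULT ==
parts.score | parts.tag
9 | B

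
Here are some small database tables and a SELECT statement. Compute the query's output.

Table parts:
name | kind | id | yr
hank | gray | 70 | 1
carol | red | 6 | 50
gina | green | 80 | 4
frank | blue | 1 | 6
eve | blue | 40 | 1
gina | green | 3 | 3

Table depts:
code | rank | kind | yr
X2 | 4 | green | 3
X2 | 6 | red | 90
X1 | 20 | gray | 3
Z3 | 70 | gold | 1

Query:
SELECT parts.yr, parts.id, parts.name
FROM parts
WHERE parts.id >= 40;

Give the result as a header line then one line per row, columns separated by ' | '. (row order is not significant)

After WHERE (3 rows):
parts.name | parts.kind | parts.id | parts.yr
hank | gray | 70 | 1
gina | green | 80 | 4
eve | blue | 40 | 1
After SELECT (3 rows):
parts.yr | parts.id | parts.name
1 | 70 | hank
4 | 80 | gina
1 | 40 | eve

== RESULT ==
parts.yr | parts.id | parts.name
1 | 70 | hank
4 | 80 | gina
1 | 40 | eve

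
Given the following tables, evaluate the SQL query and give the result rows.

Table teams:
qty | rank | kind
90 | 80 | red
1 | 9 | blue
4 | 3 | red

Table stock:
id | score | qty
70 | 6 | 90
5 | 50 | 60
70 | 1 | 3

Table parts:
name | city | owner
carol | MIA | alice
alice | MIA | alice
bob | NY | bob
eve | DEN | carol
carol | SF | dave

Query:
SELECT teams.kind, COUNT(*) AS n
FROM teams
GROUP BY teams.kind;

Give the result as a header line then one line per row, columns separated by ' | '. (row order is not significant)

== RESULT ==
teams.kind | n
red | 2
blue | 1

Derivation:
After GROUP BY (2 rows):
teams.kind | n
red | 2
blue | 1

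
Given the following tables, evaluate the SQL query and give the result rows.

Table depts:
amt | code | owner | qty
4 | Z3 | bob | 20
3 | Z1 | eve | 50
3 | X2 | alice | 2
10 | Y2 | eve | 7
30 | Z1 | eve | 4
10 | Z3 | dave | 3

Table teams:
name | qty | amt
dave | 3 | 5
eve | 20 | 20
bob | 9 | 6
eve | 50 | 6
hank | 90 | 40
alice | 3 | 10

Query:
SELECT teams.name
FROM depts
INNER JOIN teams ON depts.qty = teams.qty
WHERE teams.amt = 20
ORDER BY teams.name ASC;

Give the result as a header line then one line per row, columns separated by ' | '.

After JOIN teams (4 rows):
depts.amt | depts.code | depts.owner | depts.qty | teams.name | teams.qty | teams.amt
4 | Z3 | bob | 20 | eve | 20 | 20
3 | Z1 | eve | 50 | eve | 50 | 6
10 | Z3 | dave | 3 | dave | 3 | 5
10 | Z3 | dave | 3 | alice | 3 | 10
After WHERE (1 rows):
depts.amt | depts.code | depts.owner | depts.qty | teams.name | teams.qty | teams.amt
4 | Z3 | bob | 20 | eve | 20 | 20
After SELECT (1 rows):
teams.name
eve
After ORDER BY (1 rows):
teams.name
eve

== RESULT ==
teams.name
eve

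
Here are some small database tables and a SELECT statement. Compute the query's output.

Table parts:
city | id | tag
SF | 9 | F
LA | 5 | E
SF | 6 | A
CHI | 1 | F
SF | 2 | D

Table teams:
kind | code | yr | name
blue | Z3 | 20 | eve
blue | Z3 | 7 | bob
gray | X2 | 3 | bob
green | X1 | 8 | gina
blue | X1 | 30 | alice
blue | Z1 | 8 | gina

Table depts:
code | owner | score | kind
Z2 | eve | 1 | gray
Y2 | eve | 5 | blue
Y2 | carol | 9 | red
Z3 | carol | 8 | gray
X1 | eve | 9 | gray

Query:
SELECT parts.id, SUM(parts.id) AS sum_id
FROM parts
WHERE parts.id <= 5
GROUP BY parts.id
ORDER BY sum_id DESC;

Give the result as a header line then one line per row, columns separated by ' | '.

== RESULT ==
parts.id | sum_id
5 | 5
2 | 2
1 | 1

Derivation:
After WHERE (3 rows):
parts.city | parts.id | parts.tag
LA | 5 | E
CHI | 1 | F
SF | 2 | D
After GROUP BY (3 rows):
parts.id | sum_id
5 | 5
1 | 1
2 | 2
After ORDER BY (3 rows):
parts.id | sum_id
5 | 5
2 | 2
1 | 1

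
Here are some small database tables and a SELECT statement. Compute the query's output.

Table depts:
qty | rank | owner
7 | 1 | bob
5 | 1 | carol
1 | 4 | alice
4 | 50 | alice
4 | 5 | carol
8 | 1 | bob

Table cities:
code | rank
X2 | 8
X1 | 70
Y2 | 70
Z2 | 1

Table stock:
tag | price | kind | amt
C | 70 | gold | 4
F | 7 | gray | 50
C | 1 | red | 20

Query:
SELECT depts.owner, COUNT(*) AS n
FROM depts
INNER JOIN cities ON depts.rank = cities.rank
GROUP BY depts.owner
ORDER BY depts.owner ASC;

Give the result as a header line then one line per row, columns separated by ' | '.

== RESULT ==
depts.owner | n
bob | 2
carol | 1

Derivation:
After JOIN cities (3 rows):
depts.qty | depts.rank | depts.owner | cities.code | cities.rank
7 | 1 | bob | Z2 | 1
5 | 1 | carol | Z2 | 1
8 | 1 | bob | Z2 | 1
After GROUP BY (2 rows):
depts.owner | n
bob | 2
carol | 1
After ORDER BY (2 rows):
depts.owner | n
bob | 2
carol | 1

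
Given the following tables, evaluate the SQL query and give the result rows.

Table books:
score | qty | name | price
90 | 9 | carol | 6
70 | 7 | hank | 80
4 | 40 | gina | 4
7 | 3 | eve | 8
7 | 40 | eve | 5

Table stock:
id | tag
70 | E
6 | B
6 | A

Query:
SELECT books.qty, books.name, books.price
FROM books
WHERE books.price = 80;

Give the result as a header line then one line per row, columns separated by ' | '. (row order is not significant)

== RESULT ==
books.qty | books.name | books.price
7 | hank | 80

Derivation:
After WHERE (1 rows):
books.score | books.qty | books.name | books.price
70 | 7 | hank | 80
After SELECT (1 rows):
books.qty | books.name | books.price
7 | hank | 80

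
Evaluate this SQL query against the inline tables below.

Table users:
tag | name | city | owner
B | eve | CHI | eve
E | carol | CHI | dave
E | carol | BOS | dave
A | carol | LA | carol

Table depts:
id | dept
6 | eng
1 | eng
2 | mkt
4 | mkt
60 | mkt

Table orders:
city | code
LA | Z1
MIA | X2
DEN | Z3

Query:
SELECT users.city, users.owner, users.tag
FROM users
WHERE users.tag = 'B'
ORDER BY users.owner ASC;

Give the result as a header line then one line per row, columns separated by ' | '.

== RESULT ==
users.city | users.owner | users.tag
CHI | eve | B

Derivation:
After WHERE (1 rows):
users.tag | users.name | users.city | users.owner
B | eve | CHI | eve
After SELECT (1 rows):
users.city | users.owner | users.tag
CHI | eve | B
After ORDER BY (1 rows):
users.city | users.owner | users.tag
CHI | eve | B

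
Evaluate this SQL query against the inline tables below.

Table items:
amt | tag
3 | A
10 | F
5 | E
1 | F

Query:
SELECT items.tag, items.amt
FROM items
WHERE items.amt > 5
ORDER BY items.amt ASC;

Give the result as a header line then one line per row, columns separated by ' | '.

== RESULT ==
items.tag | items.amt
F | 10

Derivation:
After WHERE (1 rows):
items.amt | items.tag
10 | F
After SELECT (1 rows):
items.tag | items.amt
F | 10
After ORDER BY (1 rows):
items.tag | items.amt
F | 10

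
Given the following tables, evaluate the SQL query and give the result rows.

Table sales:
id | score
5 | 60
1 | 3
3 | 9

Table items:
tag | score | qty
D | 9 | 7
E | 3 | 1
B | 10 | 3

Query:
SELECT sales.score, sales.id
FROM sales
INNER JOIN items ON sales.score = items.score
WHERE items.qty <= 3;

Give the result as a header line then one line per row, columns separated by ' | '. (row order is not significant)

After JOIN items (2 rows):
sales.id | sales.score | items.tag | items.score | items.qty
1 | 3 | E | 3 | 1
3 | 9 | D | 9 | 7
After WHERE (1 rows):
sales.id | sales.score | items.tag | items.score | items.qty
1 | 3 | E | 3 | 1
After SELECT (1 rows):
sales.score | sales.id
3 | 1

== RESULT ==
sales.score | sales.id
3 | 1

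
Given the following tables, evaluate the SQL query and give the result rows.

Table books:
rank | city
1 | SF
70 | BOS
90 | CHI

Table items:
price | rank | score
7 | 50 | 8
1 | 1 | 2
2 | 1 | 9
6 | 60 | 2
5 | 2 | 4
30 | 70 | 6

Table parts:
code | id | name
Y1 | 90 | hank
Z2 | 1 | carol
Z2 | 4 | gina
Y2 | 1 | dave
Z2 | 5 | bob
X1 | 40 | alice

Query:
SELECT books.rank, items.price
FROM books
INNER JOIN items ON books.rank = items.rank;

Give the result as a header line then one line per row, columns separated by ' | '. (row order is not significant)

After JOIN items (3 rows):
books.rank | books.city | items.price | items.rank | items.score
1 | SF | 1 | 1 | 2
1 | SF | 2 | 1 | 9
70 | BOS | 30 | 70 | 6
After SELECT (3 rows):
books.rank | items.price
1 | 1
1 | 2
70 | 30

== RESULT ==
books.rank | items.price
1 | 1
1 | 2
70 | 30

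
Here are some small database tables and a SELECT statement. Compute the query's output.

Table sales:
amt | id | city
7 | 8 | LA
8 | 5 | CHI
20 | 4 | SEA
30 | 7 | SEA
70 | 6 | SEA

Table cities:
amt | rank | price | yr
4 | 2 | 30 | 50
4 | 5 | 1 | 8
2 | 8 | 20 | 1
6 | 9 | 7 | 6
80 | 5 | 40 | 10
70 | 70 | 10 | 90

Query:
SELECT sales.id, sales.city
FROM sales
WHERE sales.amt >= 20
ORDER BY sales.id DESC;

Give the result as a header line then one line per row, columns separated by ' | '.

After WHERE (3 rows):
sales.amt | sales.id | sales.city
20 | 4 | SEA
30 | 7 | SEA
70 | 6 | SEA
After SELECT (3 rows):
sales.id | sales.city
4 | SEA
7 | SEA
6 | SEA
After ORDER BY (3 rows):
sales.id | sales.city
7 | SEA
6 | SEA
4 | SEA

== RESULT ==
sales.id | sales.city
7 | SEA
6 | SEA
4 | SEA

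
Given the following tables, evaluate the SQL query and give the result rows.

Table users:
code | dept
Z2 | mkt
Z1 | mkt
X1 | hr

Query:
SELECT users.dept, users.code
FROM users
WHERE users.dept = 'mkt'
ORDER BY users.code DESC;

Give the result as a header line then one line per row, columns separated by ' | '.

== RESULT ==
users.dept | users.code
mkt | Z2
mkt | Z1

Derivation:
After WHERE (2 rows):
users.code | users.dept
Z2 | mkt
Z1 | mkt
After SELECT (2 rows):
users.dept | users.code
mkt | Z2
mkt | Z1
After ORDER BY (2 rows):
users.dept | users.code
mkt | Z2
mkt | Z1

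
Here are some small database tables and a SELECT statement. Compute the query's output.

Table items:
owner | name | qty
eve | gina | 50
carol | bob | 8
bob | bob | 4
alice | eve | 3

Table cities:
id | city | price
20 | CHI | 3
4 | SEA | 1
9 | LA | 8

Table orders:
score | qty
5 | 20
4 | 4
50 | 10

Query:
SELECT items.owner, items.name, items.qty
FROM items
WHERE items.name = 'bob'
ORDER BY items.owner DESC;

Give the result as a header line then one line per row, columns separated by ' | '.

== RESULT ==
items.owner | items.name | items.qty
carol | bob | 8
bob | bob | 4

Derivation:
After WHERE (2 rows):
items.owner | items.name | items.qty
carol | bob | 8
bob | bob | 4
After SELECT (2 rows):
items.owner | items.name | items.qty
carol | bob | 8
bob | bob | 4
After ORDER BY (2 rows):
items.owner | items.name | items.qty
carol | bob | 8
bob | bob | 4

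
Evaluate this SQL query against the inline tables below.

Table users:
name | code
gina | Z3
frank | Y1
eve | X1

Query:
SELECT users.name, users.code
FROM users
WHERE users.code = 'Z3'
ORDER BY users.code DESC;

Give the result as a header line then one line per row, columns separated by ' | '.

After WHERE (1 rows):
users.name | users.code
gina | Z3
After SELECT (1 rows):
users.name | users.code
gina | Z3
After ORDER BY (1 rows):
users.name | users.code
gina | Z3

== RESULT ==
users.name | users.code
gina | Z3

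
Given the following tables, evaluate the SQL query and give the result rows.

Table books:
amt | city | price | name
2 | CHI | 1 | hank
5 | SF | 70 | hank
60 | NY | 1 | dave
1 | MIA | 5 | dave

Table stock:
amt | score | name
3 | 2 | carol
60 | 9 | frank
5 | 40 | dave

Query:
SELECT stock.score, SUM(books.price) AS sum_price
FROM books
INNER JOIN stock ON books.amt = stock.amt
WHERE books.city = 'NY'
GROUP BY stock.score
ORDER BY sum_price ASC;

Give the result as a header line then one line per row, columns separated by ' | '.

== RESULT ==
stock.score | sum_price
9 | 1

Derivation:
After JOIN stock (2 rows):
books.amt | books.city | books.price | books.name | stock.amt | stock.score | stock.name
5 | SF | 70 | hank | 5 | 40 | dave
60 | NY | 1 | dave | 60 | 9 | frank
After WHERE (1 rows):
books.amt | books.city | books.price | books.name | stock.amt | stock.score | stock.name
60 | NY | 1 | dave | 60 | 9 | frank
After GROUP BY (1 rows):
stock.score | sum_price
9 | 1
After ORDER BY (1 rows):
stock.score | sum_price
9 | 1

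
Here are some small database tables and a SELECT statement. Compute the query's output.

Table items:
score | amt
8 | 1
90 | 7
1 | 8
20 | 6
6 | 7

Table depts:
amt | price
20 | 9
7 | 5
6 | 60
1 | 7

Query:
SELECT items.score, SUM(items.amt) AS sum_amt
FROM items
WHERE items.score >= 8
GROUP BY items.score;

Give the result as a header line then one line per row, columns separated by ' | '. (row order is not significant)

After WHERE (3 rows):
items.score | items.amt
8 | 1
90 | 7
20 | 6
After GROUP BY (3 rows):
items.score | sum_amt
8 | 1
90 | 7
20 | 6

== RESULT ==
items.score | sum_amt
8 | 1
90 | 7
20 | 6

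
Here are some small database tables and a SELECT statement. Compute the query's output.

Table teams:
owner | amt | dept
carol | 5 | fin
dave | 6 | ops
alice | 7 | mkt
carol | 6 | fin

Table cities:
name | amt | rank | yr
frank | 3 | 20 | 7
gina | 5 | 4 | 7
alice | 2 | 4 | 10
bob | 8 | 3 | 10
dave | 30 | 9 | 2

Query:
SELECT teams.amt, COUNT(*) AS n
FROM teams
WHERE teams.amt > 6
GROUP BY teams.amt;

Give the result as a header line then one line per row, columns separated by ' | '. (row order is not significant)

After WHERE (1 rows):
teams.owner | teams.amt | teams.dept
alice | 7 | mkt
After GROUP BY (1 rows):
teams.amt | n
7 | 1

== RESULT ==
teams.amt | n
7 | 1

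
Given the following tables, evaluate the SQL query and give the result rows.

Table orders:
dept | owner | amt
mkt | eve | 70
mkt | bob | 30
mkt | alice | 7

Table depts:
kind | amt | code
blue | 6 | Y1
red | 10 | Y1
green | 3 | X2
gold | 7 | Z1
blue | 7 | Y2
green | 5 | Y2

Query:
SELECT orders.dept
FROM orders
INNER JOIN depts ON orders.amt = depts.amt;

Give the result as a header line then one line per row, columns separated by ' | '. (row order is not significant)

== RESULT ==
orders.dept
mkt
mkt

Derivation:
After JOIN depts (2 rows):
orders.dept | orders.owner | orders.amt | depts.kind | depts.amt | depts.code
mkt | alice | 7 | gold | 7 | Z1
mkt | alice | 7 | blue | 7 | Y2
After SELECT (2 rows):
orders.dept
mkt
mkt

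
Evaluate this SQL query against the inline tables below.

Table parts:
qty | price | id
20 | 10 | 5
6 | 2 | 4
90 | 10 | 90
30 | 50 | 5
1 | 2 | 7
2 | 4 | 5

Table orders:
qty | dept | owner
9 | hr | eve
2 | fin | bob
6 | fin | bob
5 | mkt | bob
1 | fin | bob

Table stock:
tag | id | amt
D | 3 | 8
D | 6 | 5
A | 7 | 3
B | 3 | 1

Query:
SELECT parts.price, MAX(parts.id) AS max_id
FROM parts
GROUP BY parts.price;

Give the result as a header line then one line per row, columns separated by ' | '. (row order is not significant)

After GROUP BY (4 rows):
parts.price | max_id
10 | 90
2 | 7
50 | 5
4 | 5

== RESULT ==
parts.price | max_id
10 | 90
2 | 7
50 | 5
4 | 5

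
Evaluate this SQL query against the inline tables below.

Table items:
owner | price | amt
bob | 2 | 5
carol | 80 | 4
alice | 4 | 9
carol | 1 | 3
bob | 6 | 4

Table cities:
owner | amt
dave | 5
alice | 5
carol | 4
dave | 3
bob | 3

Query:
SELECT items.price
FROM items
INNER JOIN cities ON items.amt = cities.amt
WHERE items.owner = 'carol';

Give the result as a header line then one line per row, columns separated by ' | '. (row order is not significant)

== RESULT ==
items.price
80
1
1

Derivation:
After JOIN cities (6 rows):
items.owner | items.price | items.amt | cities.owner | cities.amt
bob | 2 | 5 | dave | 5
bob | 2 | 5 | alice | 5
carol | 80 | 4 | carol | 4
carol | 1 | 3 | dave | 3
carol | 1 | 3 | bob | 3
bob | 6 | 4 | carol | 4
After WHERE (3 rows):
items.owner | items.price | items.amt | cities.owner | cities.amt
carol | 80 | 4 | carol | 4
carol | 1 | 3 | dave | 3
carol | 1 | 3 | bob | 3
After SELECT (3 rows):
items.price
80
1
1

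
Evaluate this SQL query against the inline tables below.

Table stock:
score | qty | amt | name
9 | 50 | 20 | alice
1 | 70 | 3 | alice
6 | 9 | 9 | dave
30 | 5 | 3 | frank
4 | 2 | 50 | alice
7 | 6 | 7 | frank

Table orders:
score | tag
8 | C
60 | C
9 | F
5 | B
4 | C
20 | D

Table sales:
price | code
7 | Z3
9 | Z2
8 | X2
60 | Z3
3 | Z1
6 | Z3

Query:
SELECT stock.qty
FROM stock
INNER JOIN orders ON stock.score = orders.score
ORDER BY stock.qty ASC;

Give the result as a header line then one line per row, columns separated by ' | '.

== RESULT ==
stock.qty
2
50

Derivation:
After JOIN orders (2 rows):
stock.score | stock.qty | stock.amt | stock.name | orders.score | orders.tag
9 | 50 | 20 | alice | 9 | F
4 | 2 | 50 | alice | 4 | C
After SELECT (2 rows):
stock.qty
50
2
After ORDER BY (2 rows):
stock.qty
2
50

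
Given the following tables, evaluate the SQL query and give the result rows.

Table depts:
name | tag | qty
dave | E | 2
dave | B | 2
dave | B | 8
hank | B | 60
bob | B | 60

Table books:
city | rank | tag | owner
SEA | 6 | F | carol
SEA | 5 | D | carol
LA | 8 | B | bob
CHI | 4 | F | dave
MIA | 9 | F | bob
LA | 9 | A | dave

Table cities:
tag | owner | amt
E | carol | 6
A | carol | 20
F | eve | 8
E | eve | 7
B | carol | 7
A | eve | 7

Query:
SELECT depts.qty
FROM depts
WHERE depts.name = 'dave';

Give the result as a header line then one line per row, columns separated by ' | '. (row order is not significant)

== RESULT ==
depts.qty
2
2
8

Derivation:
After WHERE (3 rows):
depts.name | depts.tag | depts.qty
dave | E | 2
dave | B | 2
dave | B | 8
After SELECT (3 rows):
depts.qty
2
2
8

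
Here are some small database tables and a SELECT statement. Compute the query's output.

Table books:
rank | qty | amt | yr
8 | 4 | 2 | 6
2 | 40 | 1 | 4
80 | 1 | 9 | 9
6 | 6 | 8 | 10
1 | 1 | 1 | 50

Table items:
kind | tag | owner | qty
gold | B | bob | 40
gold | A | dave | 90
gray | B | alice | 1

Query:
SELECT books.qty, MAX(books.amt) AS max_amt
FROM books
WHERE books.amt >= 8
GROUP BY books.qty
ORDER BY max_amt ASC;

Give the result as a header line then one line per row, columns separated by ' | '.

== RESULT ==
books.qty | max_amt
6 | 8
1 | 9

Derivation:
After WHERE (2 rows):
books.rank | books.qty | books.amt | books.yr
80 | 1 | 9 | 9
6 | 6 | 8 | 10
After GROUP BY (2 rows):
books.qty | max_amt
1 | 9
6 | 8
After ORDER BY (2 rows):
books.qty | max_amt
6 | 8
1 | 9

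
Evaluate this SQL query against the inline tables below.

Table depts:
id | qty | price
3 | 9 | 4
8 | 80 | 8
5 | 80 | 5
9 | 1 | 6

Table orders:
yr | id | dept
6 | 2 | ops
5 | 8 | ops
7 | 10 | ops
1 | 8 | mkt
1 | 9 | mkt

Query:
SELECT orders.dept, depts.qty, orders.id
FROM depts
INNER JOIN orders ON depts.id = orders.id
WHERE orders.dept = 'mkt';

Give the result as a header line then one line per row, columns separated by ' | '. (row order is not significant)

After JOIN orders (3 rows):
depts.id | depts.qty | depts.price | orders.yr | orders.id | orders.dept
8 | 80 | 8 | 5 | 8 | ops
8 | 80 | 8 | 1 | 8 | mkt
9 | 1 | 6 | 1 | 9 | mkt
After WHERE (2 rows):
depts.id | depts.qty | depts.price | orders.yr | orders.id | orders.dept
8 | 80 | 8 | 1 | 8 | mkt
9 | 1 | 6 | 1 | 9 | mkt
After SELECT (2 rows):
orders.dept | depts.qty | orders.id
mkt | 80 | 8
mkt | 1 | 9

== RESULT ==
orders.dept | depts.qty | orders.id
mkt | 80 | 8
mkt | 1 | 9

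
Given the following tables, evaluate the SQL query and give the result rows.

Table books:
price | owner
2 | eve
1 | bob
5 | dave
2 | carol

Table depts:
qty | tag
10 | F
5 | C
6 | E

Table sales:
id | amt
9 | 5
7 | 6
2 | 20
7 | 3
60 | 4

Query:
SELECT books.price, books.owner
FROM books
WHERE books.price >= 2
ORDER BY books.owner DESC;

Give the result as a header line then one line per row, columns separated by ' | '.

== RESULT ==
books.price | books.owner
2 | eve
5 | dave
2 | carol

Derivation:
After WHERE (3 rows):
books.price | books.owner
2 | eve
5 | dave
2 | carol
After SELECT (3 rows):
books.price | books.owner
2 | eve
5 | dave
2 | carol
After ORDER BY (3 rows):
books.price | books.owner
2 | eve
5 | dave
2 | carol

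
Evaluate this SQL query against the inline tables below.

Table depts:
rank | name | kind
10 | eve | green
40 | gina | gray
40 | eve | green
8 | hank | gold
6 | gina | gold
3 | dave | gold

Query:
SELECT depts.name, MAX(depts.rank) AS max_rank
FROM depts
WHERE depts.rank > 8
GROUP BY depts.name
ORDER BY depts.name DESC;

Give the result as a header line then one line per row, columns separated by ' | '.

== RESULT ==
depts.name | max_rank
gina | 40
eve | 40

Derivation:
After WHERE (3 rows):
depts.rank | depts.name | depts.kind
10 | eve | green
40 | gina | gray
40 | eve | green
After GROUP BY (2 rows):
depts.name | max_rank
eve | 40
gina | 40
After ORDER BY (2 rows):
depts.name | max_rank
gina | 40
eve | 40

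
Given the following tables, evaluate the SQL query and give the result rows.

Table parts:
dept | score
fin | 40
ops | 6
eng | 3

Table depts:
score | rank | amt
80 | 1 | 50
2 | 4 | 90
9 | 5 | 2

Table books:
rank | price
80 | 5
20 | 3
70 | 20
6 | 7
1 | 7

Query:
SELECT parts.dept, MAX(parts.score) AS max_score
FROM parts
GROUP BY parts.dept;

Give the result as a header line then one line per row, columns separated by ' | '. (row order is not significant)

After GROUP BY (3 rows):
parts.dept | max_score
fin | 40
ops | 6
eng | 3

== RESULT ==
parts.dept | max_score
fin | 40
ops | 6
eng | 3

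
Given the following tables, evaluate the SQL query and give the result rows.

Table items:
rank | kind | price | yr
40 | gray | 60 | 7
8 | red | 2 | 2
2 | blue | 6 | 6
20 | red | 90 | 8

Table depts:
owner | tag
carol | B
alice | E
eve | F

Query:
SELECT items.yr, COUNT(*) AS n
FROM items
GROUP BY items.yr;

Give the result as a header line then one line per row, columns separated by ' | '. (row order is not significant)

== RESULT ==
items.yr | n
7 | 1
2 | 1
6 | 1
8 | 1

Derivation:
After GROUP BY (4 rows):
items.yr | n
7 | 1
2 | 1
6 | 1
8 | 1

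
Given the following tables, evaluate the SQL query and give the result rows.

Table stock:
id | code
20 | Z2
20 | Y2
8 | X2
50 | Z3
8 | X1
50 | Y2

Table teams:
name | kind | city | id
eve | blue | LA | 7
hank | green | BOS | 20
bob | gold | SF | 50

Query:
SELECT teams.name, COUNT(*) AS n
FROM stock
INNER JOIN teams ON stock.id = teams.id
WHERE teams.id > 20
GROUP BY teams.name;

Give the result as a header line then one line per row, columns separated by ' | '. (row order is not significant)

After JOIN teams (4 rows):
stock.id | stock.code | teams.name | teams.kind | teams.city | teams.id
20 | Z2 | hank | green | BOS | 20
20 | Y2 | hank | green | BOS | 20
50 | Z3 | bob | gold | SF | 50
50 | Y2 | bob | gold | SF | 50
After WHERE (2 rows):
stock.id | stock.code | teams.name | teams.kind | teams.city | teams.id
50 | Z3 | bob | gold | SF | 50
50 | Y2 | bob | gold | SF | 50
After GROUP BY (1 rows):
teams.name | n
bob | 2

== RESULT ==
teams.name | n
bob | 2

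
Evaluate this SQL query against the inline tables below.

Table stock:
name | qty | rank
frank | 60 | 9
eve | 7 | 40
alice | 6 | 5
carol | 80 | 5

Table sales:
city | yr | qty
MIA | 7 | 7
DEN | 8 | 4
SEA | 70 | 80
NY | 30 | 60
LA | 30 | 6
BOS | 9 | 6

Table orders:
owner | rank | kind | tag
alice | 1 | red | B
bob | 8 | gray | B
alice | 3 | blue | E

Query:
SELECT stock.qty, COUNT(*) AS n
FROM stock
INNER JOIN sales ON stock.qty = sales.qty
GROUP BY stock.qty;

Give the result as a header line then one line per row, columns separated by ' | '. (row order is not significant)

== RESULT ==
stock.qty | n
60 | 1
7 | 1
6 | 2
80 | 1

Derivation:
After JOIN sales (5 rows):
stock.name | stock.qty | stock.rank | sales.city | sales.yr | sales.qty
frank | 60 | 9 | NY | 30 | 60
eve | 7 | 40 | MIA | 7 | 7
alice | 6 | 5 | LA | 30 | 6
alice | 6 | 5 | BOS | 9 | 6
carol | 80 | 5 | SEA | 70 | 80
After GROUP BY (4 rows):
stock.qty | n
60 | 1
7 | 1
6 | 2
80 | 1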